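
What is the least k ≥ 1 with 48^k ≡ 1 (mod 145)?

28

Since 48 ∈ (Z/145Z)^×, its order divides φ(145) = φ(5·29) = (5−1)·(29−1) = 4·28 = 112 = 2^4 · 7.
Divisors of 112: 1, 2, 4, 7, 8, 14, 16, 28, 56, 112.
Test each divisor d:
48^1 ≡ 48 (mod 145)
48^2 ≡ 129 (mod 145)
48^4 ≡ 111 (mod 145)
48^7 ≡ 12 (mod 145)
48^8 ≡ 141 (mod 145)
48^14 ≡ 144 (mod 145)
48^16 ≡ 16 (mod 145)
48^28 ≡ 1 (mod 145) ✓
The smallest such exponent is 28, so the order of 48 is 28.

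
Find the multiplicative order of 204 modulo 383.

191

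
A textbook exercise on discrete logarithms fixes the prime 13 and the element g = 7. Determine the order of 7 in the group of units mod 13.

12

The order of 7 must divide φ(13) = 13 − 1 = 12 = 2^2 · 3.
Divisors of 12: 1, 2, 3, 4, 6, 12.
Compute 7^d (mod 13) for the divisors d until we hit 1:
7^1 ≡ 7 (mod 13)
7^2 ≡ 10 (mod 13)
7^3 ≡ 5 (mod 13)
7^4 ≡ 9 (mod 13)
7^6 ≡ 12 (mod 13)
7^12 ≡ 1 (mod 13) ✓
Hence ord(7) = 12.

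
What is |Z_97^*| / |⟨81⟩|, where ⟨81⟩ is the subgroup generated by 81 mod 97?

ord(81) | φ(97) = 97 − 1 = 96 = 2^5 · 3.
Divisors of 96: 1, 2, 3, 4, 6, 8, 12, 16, 24, 32, 48, 96.
Check 81^d mod 97 for each divisor in increasing order:
81^1 ≡ 81 (mod 97)
81^2 ≡ 62 (mod 97)
81^3 ≡ 75 (mod 97)
81^4 ≡ 61 (mod 97)
81^6 ≡ 96 (mod 97)
81^8 ≡ 35 (mod 97)
81^12 ≡ 1 (mod 97) ✓
The order of 81 is 12, so the subgroup it generates has 12 elements.
[(Z/97Z)^× : ⟨81⟩] = 96/12 = 8.

8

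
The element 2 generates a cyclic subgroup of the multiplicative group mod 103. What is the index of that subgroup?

2

ord(2) | φ(103) = 103 − 1 = 102 = 2 · 3 · 17.
Divisors of 102: 1, 2, 3, 6, 17, 34, 51, 102.
Test each divisor d:
2^1 ≡ 2 (mod 103)
2^2 ≡ 4 (mod 103)
2^3 ≡ 8 (mod 103)
2^6 ≡ 64 (mod 103)
2^17 ≡ 56 (mod 103)
2^34 ≡ 46 (mod 103)
2^51 ≡ 1 (mod 103) ✓
So ord_103(2) = 51, hence |⟨2⟩| = 51.
The index is φ(103) / ord(2) = 102 / 51 = 2.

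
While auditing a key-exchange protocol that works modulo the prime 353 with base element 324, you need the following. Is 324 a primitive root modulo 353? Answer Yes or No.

φ(353) = 353 − 1 = 352 = 2^5 · 11.
It suffices to check that the order of 324 is not a proper divisor of 352: compute 324^(352/q) for q ∈ {2, 11}.
324^176 ≡ 1 (mod 353)  [q = 2: ≡ 1 ✗]
324^32 ≡ 185 (mod 353)  [q = 11: ≢ 1 ✓]
324^176 ≡ 1 shows ord(324) | 176, strictly less than φ(353); not a primitive root.

No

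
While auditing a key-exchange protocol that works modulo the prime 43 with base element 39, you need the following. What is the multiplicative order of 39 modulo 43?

By Lagrange's theorem, ord_43(39) divides φ(43) = 43 − 1 = 42 = 2 · 3 · 7.
Divisors of 42: 1, 2, 3, 6, 7, 14, 21, 42.
Evaluate successive powers at the divisors of 42:
39^1 ≡ 39 (mod 43)
39^2 ≡ 16 (mod 43)
39^3 ≡ 22 (mod 43)
39^6 ≡ 11 (mod 43)
39^7 ≡ 42 (mod 43)
39^14 ≡ 1 (mod 43) ✓
The smallest such exponent is 14, so the order of 39 is 14.

14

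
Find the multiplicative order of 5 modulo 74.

The order of 5 must divide φ(74) = φ(2)·φ(37) = 1·36 = 36 = 2^2 · 3^2.
Divisors of 36: 1, 2, 3, 4, 6, 9, 12, 18, 36.
Evaluate successive powers at the divisors of 36:
5^1 ≡ 5 (mod 74)
5^2 ≡ 25 (mod 74)
5^3 ≡ 51 (mod 74)
5^4 ≡ 33 (mod 74)
5^6 ≡ 11 (mod 74)
5^9 ≡ 43 (mod 74)
5^12 ≡ 47 (mod 74)
5^18 ≡ 73 (mod 74)
5^36 ≡ 1 (mod 74) ✓
Hence ord(5) = 36.

36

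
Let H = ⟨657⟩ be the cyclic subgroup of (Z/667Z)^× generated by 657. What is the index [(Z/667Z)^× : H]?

2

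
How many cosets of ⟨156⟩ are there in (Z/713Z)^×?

60

By Lagrange's theorem, ord_713(156) divides φ(713) = φ(23·31) = (23−1)·(31−1) = 22·30 = 660 = 2^2 · 3 · 5 · 11.
Divisors of 660: 1, 2, 3, 4, 5, 6, 10, 11, 12, 15, 20, 22, 30, 33, 44, 55, 60, 66, 110, 132, 165, 220, 330, 660.
Check 156^d mod 713 for each divisor in increasing order:
156^1 ≡ 156
156^2 ≡ 94
156^3 ≡ 404
156^4 ≡ 280
156^5 ≡ 187
156^6 ≡ 652
156^10 ≡ 32
156^11 ≡ 1
So ord_713(156) = 11, hence |⟨156⟩| = 11.
Index = |(Z/713Z)^×| / |⟨156⟩| = 660 / 11 = 60.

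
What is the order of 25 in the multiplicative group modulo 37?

ord(25) | φ(37) = 37 − 1 = 36 = 2^2 · 3^2.
Divisors of 36: 1, 2, 3, 4, 6, 9, 12, 18, 36.
Check 25^d mod 37 for each divisor in increasing order:
25^1 ≡ 25 (mod 37)
25^2 ≡ 33 (mod 37)
25^3 ≡ 11 (mod 37)
25^4 ≡ 16 (mod 37)
25^6 ≡ 10 (mod 37)
25^9 ≡ 36 (mod 37)
25^12 ≡ 26 (mod 37)
25^18 ≡ 1 (mod 37) ✓
The smallest such exponent is 18, so the order of 25 is 18.

18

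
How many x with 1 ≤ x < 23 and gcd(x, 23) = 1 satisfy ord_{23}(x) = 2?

1

φ(23) = 23 − 1 = 22 = 2 · 11.
Since (Z/23Z)^× is cyclic of order 22, the number of elements of order d is φ(d) when d | 22 and 0 otherwise.
2 | 22, and φ(2) = 2 − 1 = 1.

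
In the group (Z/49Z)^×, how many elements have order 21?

12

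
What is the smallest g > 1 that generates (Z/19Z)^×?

2

φ(19) = 19 − 1 = 18 = 2 · 3^2.
g is a primitive root iff g^(18/q) ≢ 1 (mod 19) for each prime q ∈ {2, 3}.
g = 2: 2^9 ≡ 18; 2^6 ≡ 7 — none is 1, so 2 is a primitive root.
The smallest primitive root modulo 19 is 2.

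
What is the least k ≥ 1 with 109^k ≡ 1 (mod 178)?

44

ord(109) | φ(178) = φ(2)·φ(89) = 1·88 = 88 = 2^3 · 11.
Divisors of 88: 1, 2, 4, 8, 11, 22, 44, 88.
Compute 109^d (mod 178) for the divisors d until we hit 1:
109^1 ≡ 109 (mod 178)
109^2 ≡ 133 (mod 178)
109^4 ≡ 67 (mod 178)
109^8 ≡ 39 (mod 178)
109^11 ≡ 55 (mod 178)
109^22 ≡ 177 (mod 178)
109^44 ≡ 1 (mod 178) ✓
Hence ord(109) = 44.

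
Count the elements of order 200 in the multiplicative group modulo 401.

φ(401) = 401 − 1 = 400 = 2^4 · 5^2.
Since (Z/401Z)^× is cyclic of order 400, the number of elements of order d is φ(d) when d | 400 and 0 otherwise.
200 = 2^3 · 5^2 divides 400, and φ(200) = 80.

80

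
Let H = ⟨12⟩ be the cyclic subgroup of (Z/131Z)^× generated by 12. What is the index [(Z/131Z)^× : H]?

2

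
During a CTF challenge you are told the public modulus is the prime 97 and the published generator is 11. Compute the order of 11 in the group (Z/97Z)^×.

By Lagrange's theorem, ord_97(11) divides φ(97) = 97 − 1 = 96 = 2^5 · 3.
Divisors of 96: 1, 2, 3, 4, 6, 8, 12, 16, 24, 32, 48, 96.
Test each divisor d:
11^1 ≡ 11 (mod 97)
11^2 ≡ 24 (mod 97)
11^3 ≡ 70 (mod 97)
11^4 ≡ 91 (mod 97)
11^6 ≡ 50 (mod 97)
11^8 ≡ 36 (mod 97)
11^12 ≡ 75 (mod 97)
11^16 ≡ 35 (mod 97)
11^24 ≡ 96 (mod 97)
11^32 ≡ 61 (mod 97)
11^48 ≡ 1 (mod 97) ✓
Hence ord(11) = 48.

48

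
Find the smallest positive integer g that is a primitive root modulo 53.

φ(53) = 53 − 1 = 52 = 2^2 · 13.
Test candidates g = 2, 3, … against the prime factors q ∈ {2, 13} of φ(53): g is a generator iff g^(52/q) ≢ 1 for every such q.
g = 2: 2^26 ≡ 52; 2^4 ≡ 16 — none is 1, so 2 is a primitive root.
The smallest primitive root modulo 53 is 2.

2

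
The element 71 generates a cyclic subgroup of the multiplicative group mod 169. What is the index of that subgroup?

1

ord(71) | φ(169) = φ(13^2) = 13·(13−1) = 156 = 2^2 · 3 · 13.
Divisors of 156: 1, 2, 3, 4, 6, 12, 13, 26, 39, 52, 78, 156.
Check 71^d mod 169 for each divisor in increasing order:
71^1 ≡ 71 (mod 169)
71^2 ≡ 140 (mod 169)
71^3 ≡ 138 (mod 169)
71^4 ≡ 165 (mod 169)
71^6 ≡ 116 (mod 169)
71^12 ≡ 105 (mod 169)
71^13 ≡ 19 (mod 169)
71^26 ≡ 23 (mod 169)
71^39 ≡ 99 (mod 169)
71^52 ≡ 22 (mod 169)
71^78 ≡ 168 (mod 169)
71^156 ≡ 1 (mod 169) ✓
So ord_169(71) = 156, hence |⟨71⟩| = 156.
The index is φ(169) / ord(71) = 156 / 156 = 1.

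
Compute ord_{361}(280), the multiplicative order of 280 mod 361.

The order of 280 must divide φ(361) = φ(19^2) = 19·(19−1) = 342 = 2 · 3^2 · 19.
Divisors of 342: 1, 2, 3, 6, 9, 18, 19, 38, 57, 114, 171, 342.
Check 280^d mod 361 for each divisor in increasing order:
280^1 ≡ 280 (mod 361)
280^2 ≡ 63 (mod 361)
280^3 ≡ 312 (mod 361)
280^6 ≡ 235 (mod 361)
280^9 ≡ 37 (mod 361)
280^18 ≡ 286 (mod 361)
280^19 ≡ 299 (mod 361)
280^38 ≡ 234 (mod 361)
280^57 ≡ 293 (mod 361)
280^114 ≡ 292 (mod 361)
280^171 ≡ 360 (mod 361)
280^342 ≡ 1 (mod 361) ✓
The smallest such exponent is 342, so the order of 280 is 342.

342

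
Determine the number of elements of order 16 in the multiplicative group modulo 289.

φ(289) = φ(17^2) = 17·(17−1) = 272 = 2^4 · 17.
Since (Z/289Z)^× is cyclic of order 272, the number of elements of order d is φ(d) when d | 272 and 0 otherwise.
16 = 2^4 divides 272, and φ(16) = 8.

8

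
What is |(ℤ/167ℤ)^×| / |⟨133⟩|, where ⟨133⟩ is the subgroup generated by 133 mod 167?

2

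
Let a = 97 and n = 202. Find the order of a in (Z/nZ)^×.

Since 97 ∈ (Z/202Z)^×, its order divides φ(202) = φ(2)·φ(101) = 1·100 = 100 = 2^2 · 5^2.
Divisors of 100: 1, 2, 4, 5, 10, 20, 25, 50, 100.
Evaluate successive powers at the divisors of 100:
97^1 ≡ 97 (mod 202)
97^2 ≡ 117 (mod 202)
97^4 ≡ 155 (mod 202)
97^5 ≡ 87 (mod 202)
97^10 ≡ 95 (mod 202)
97^20 ≡ 137 (mod 202)
97^25 ≡ 1 (mod 202) ✓
The smallest such exponent is 25, so the order of 97 is 25.

25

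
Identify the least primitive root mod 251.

φ(251) = 251 − 1 = 250 = 2 · 5^3.
g is a primitive root iff g^(250/q) ≢ 1 (mod 251) for each prime q ∈ {2, 5}.
g = 2: 2^125 ≡ 250; 2^50 ≡ 1 — hits 1, so not a primitive root.
g = 3: 3^125 ≡ 1 — hits 1, so not a primitive root.
g = 4: 4^125 ≡ 1 — hits 1, so not a primitive root.
g = 5: 5^125 ≡ 1 — hits 1, so not a primitive root.
g = 6: 6^125 ≡ 250; 6^50 ≡ 219 — none is 1, so 6 is a primitive root.
Hence the least primitive root of 251 is 6.

6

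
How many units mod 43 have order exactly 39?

0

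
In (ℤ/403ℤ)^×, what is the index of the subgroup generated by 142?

12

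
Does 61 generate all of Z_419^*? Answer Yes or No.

Yes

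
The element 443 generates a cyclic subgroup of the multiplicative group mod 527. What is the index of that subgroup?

ord(443) | φ(527) = φ(17·31) = (17−1)·(31−1) = 16·30 = 480 = 2^5 · 3 · 5.
Divisors of 480: 1, 2, 3, 4, 5, 6, 8, 10, 12, 15, 16, 20, 24, 30, 32, 40, 48, 60, 80, 96, 120, 160, 240, 480.
Check 443^d mod 527 for each divisor in increasing order:
443^1 ≡ 443 (mod 527)
443^2 ≡ 205 (mod 527)
443^3 ≡ 171 (mod 527)
443^4 ≡ 392 (mod 527)
443^5 ≡ 273 (mod 527)
443^6 ≡ 256 (mod 527)
443^8 ≡ 307 (mod 527)
443^10 ≡ 222 (mod 527)
443^12 ≡ 188 (mod 527)
443^15 ≡ 1 (mod 527) ✓
The order of 443 is 15, so the subgroup it generates has 15 elements.
The index is φ(527) / ord(443) = 480 / 15 = 32.

32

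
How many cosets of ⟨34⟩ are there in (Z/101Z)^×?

1

By Lagrange's theorem, ord_101(34) divides φ(101) = 101 − 1 = 100 = 2^2 · 5^2.
Divisors of 100: 1, 2, 4, 5, 10, 20, 25, 50, 100.
Check 34^d mod 101 for each divisor in increasing order:
34^1 ≡ 34 (mod 101)
34^2 ≡ 45 (mod 101)
34^4 ≡ 5 (mod 101)
34^5 ≡ 69 (mod 101)
34^10 ≡ 14 (mod 101)
34^20 ≡ 95 (mod 101)
34^25 ≡ 91 (mod 101)
34^50 ≡ 100 (mod 101)
34^100 ≡ 1 (mod 101) ✓
The order of 34 is 100, so the subgroup it generates has 100 elements.
The index is φ(101) / ord(34) = 100 / 100 = 1.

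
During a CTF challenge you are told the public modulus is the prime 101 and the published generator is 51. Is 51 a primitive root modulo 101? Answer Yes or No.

Yes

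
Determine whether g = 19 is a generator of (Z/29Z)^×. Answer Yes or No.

Yes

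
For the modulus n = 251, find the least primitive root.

φ(251) = 251 − 1 = 250 = 2 · 5^3.
g is a primitive root iff g^(250/q) ≢ 1 (mod 251) for each prime q ∈ {2, 5}.
g = 2: 2^125 ≡ 250; 2^50 ≡ 1 — hits 1, so not a primitive root.
g = 3: 3^125 ≡ 1 — hits 1, so not a primitive root.
g = 4: 4^125 ≡ 1 — hits 1, so not a primitive root.
g = 5: 5^125 ≡ 1 — hits 1, so not a primitive root.
g = 6: 6^125 ≡ 250; 6^50 ≡ 219 — none is 1, so 6 is a primitive root.
Hence the least primitive root of 251 is 6.

6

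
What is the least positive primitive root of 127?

φ(127) = 127 − 1 = 126 = 2 · 3^2 · 7.
Test candidates g = 2, 3, … against the prime factors q ∈ {2, 3, 7} of φ(127): g is a generator iff g^(126/q) ≢ 1 for every such q.
g = 2: 2^63 ≡ 1 — hits 1, so not a primitive root.
g = 3: 3^63 ≡ 126; 3^42 ≡ 107; 3^18 ≡ 4 — none is 1, so 3 is a primitive root.
Hence the least primitive root of 127 is 3.

3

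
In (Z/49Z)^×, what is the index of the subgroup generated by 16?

2

The order of 16 must divide φ(49) = φ(7^2) = 7·(7−1) = 42 = 2 · 3 · 7.
Divisors of 42: 1, 2, 3, 6, 7, 14, 21, 42.
Evaluate successive powers at the divisors of 42:
16^1 ≡ 16 (mod 49)
16^2 ≡ 11 (mod 49)
16^3 ≡ 29 (mod 49)
16^6 ≡ 8 (mod 49)
16^7 ≡ 30 (mod 49)
16^14 ≡ 18 (mod 49)
16^21 ≡ 1 (mod 49) ✓
Thus |⟨16⟩| = ord(16) = 21.
The index is φ(49) / ord(16) = 42 / 21 = 2.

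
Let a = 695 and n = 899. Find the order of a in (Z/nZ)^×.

ord(695) | φ(899) = φ(29·31) = (29−1)·(31−1) = 28·30 = 840 = 2^3 · 3 · 5 · 7.
Divisors of 840: 1, 2, 3, 4, 5, 6, 7, 8, 10, 12, 14, 15, 20, 21, 24, 28, 30, 35, 40, 42, 56, 60, 70, 84, 105, 120, 140, 168, 210, 280, 420, 840.
Evaluate successive powers at the divisors of 840:
695^1 ≡ 695 (mod 899)
695^2 ≡ 262 (mod 899)
695^3 ≡ 492 (mod 899)
695^4 ≡ 320 (mod 899)
695^5 ≡ 347 (mod 899)
695^6 ≡ 233 (mod 899)
695^7 ≡ 115 (mod 899)
695^8 ≡ 813 (mod 899)
695^10 ≡ 842 (mod 899)
695^12 ≡ 349 (mod 899)
695^14 ≡ 639 (mod 899)
695^15 ≡ 898 (mod 899)
695^20 ≡ 552 (mod 899)
695^21 ≡ 666 (mod 899)
695^24 ≡ 436 (mod 899)
695^28 ≡ 175 (mod 899)
695^30 ≡ 1 (mod 899) ✓
The smallest such exponent is 30, so the order of 695 is 30.

30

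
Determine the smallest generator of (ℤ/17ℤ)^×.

φ(17) = 17 − 1 = 16 = 2^4.
Test candidates g = 2, 3, … against the prime factors q ∈ {2} of φ(17): g is a generator iff g^(16/q) ≢ 1 for every such q.
g = 2: 2^8 ≡ 1 — hits 1, so not a primitive root.
g = 3: 3^8 ≡ 16 — none is 1, so 3 is a primitive root.
The smallest primitive root modulo 17 is 3.

3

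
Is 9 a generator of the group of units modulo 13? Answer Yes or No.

No

φ(13) = 13 − 1 = 12 = 2^2 · 3.
Test 9^(12/q) mod 13 for each prime factor q of 12:
9^6 ≡ 1 (mod 13)  [q = 2: ≡ 1 ✗]
9^4 ≡ 9 (mod 13)  [q = 3: ≢ 1 ✓]
9^6 ≡ 1 shows ord(9) | 6, strictly less than φ(13); not a primitive root.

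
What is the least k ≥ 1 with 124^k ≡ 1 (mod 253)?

ord(124) | φ(253) = φ(11·23) = (11−1)·(23−1) = 10·22 = 220 = 2^2 · 5 · 11.
Divisors of 220: 1, 2, 4, 5, 10, 11, 20, 22, 44, 55, 110, 220.
Compute 124^d (mod 253) for the divisors d until we hit 1:
124^1 ≡ 124 (mod 253)
124^2 ≡ 196 (mod 253)
124^4 ≡ 213 (mod 253)
124^5 ≡ 100 (mod 253)
124^10 ≡ 133 (mod 253)
124^11 ≡ 47 (mod 253)
124^20 ≡ 232 (mod 253)
124^22 ≡ 185 (mod 253)
124^44 ≡ 70 (mod 253)
124^55 ≡ 1 (mod 253) ✓
Hence ord(124) = 55.

55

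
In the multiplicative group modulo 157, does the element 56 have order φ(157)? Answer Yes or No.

φ(157) = 157 − 1 = 156 = 2^2 · 3 · 13.
An element g generates (Z/157Z)^× iff g^(156/q) ≢ 1 (mod 157) for each prime q ∈ {2, 3, 13}.
56^78 ≡ 1 (mod 157)  [q = 2: ≡ 1 ✗]
56^52 ≡ 1 (mod 157)  [q = 3: ≡ 1 ✗]
56^12 ≡ 14 (mod 157)  [q = 13: ≢ 1 ✓]
The check at q = 2 fails, so 56 generates a proper subgroup.

No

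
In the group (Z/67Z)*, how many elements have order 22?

10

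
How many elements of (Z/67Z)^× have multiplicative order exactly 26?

0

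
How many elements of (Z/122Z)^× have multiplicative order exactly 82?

φ(122) = φ(2)·φ(61) = 1·60 = 60 = 2^2 · 3 · 5.
(Z/122Z)^× is cyclic (|G| = 60); a cyclic group of order m has exactly φ(d) elements of each order d | m, and none otherwise.
Since 82 ∤ 60, the count is 0.

0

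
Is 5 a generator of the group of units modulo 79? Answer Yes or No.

No

φ(79) = 79 − 1 = 78 = 2 · 3 · 13.
It suffices to check that the order of 5 is not a proper divisor of 78: compute 5^(78/q) for q ∈ {2, 3, 13}.
5^39 ≡ 1 (mod 79)  [q = 2: ≡ 1 ✗]
5^26 ≡ 55 (mod 79)  [q = 3: ≢ 1 ✓]
5^6 ≡ 62 (mod 79)  [q = 13: ≢ 1 ✓]
5^39 ≡ 1 shows ord(5) | 39, strictly less than φ(79); not a primitive root.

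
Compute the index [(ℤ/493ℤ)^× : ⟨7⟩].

Since 7 ∈ (Z/493Z)^×, its order divides φ(493) = φ(17·29) = (17−1)·(29−1) = 16·28 = 448 = 2^6 · 7.
Divisors of 448: 1, 2, 4, 7, 8, 14, 16, 28, 32, 56, 64, 112, 224, 448.
Check 7^d mod 493 for each divisor in increasing order:
7^1 ≡ 7
7^2 ≡ 49
7^4 ≡ 429
7^7 ≡ 233
7^8 ≡ 152
7^14 ≡ 59
7^16 ≡ 426
7^28 ≡ 30
7^32 ≡ 52
7^56 ≡ 407
7^64 ≡ 239
7^112 ≡ 1
Thus |⟨7⟩| = ord(7) = 112.
[(Z/493Z)^× : ⟨7⟩] = 448/112 = 4.

4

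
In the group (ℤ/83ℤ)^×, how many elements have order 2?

φ(83) = 83 − 1 = 82 = 2 · 41.
In a cyclic group of order 82, there are φ(d) elements of order d for each divisor d of 82, and zero for non-divisors.
2 | 82, and φ(2) = 2 − 1 = 1.

1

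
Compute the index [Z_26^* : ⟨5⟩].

3

ord(5) | φ(26) = φ(2)·φ(13) = 1·12 = 12 = 2^2 · 3.
Divisors of 12: 1, 2, 3, 4, 6, 12.
Compute 5^d (mod 26) for the divisors d until we hit 1:
5^1 ≡ 5
5^2 ≡ 25
5^3 ≡ 21
5^4 ≡ 1
So ord_26(5) = 4, hence |⟨5⟩| = 4.
[(Z/26Z)^× : ⟨5⟩] = 12/4 = 3.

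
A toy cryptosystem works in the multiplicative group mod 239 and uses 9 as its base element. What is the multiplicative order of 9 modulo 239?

119

By Lagrange's theorem, ord_239(9) divides φ(239) = 239 − 1 = 238 = 2 · 7 · 17.
Divisors of 238: 1, 2, 7, 14, 17, 34, 119, 238.
Test each divisor d:
9^1 ≡ 9 (mod 239)
9^2 ≡ 81 (mod 239)
9^7 ≡ 101 (mod 239)
9^14 ≡ 163 (mod 239)
9^17 ≡ 44 (mod 239)
9^34 ≡ 24 (mod 239)
9^119 ≡ 1 (mod 239) ✓
Hence ord(9) = 119.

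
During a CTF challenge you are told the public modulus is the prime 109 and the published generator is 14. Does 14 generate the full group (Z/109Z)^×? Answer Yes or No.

φ(109) = 109 − 1 = 108 = 2^2 · 3^3.
Test 14^(108/q) mod 109 for each prime factor q of 108:
14^54 ≡ 108 (mod 109)  [q = 2: ≢ 1 ✓]
14^36 ≡ 63 (mod 109)  [q = 3: ≢ 1 ✓]
Every test exponent gives a nontrivial residue, hence 14 generates the full group.

Yes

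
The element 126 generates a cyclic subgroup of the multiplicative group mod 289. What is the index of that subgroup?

Since 126 ∈ (Z/289Z)^×, its order divides φ(289) = φ(17^2) = 17·(17−1) = 272 = 2^4 · 17.
Divisors of 272: 1, 2, 4, 8, 16, 17, 34, 68, 136, 272.
Check 126^d mod 289 for each divisor in increasing order:
126^1 ≡ 126 (mod 289)
126^2 ≡ 270 (mod 289)
126^4 ≡ 72 (mod 289)
126^8 ≡ 271 (mod 289)
126^16 ≡ 35 (mod 289)
126^17 ≡ 75 (mod 289)
126^34 ≡ 134 (mod 289)
126^68 ≡ 38 (mod 289)
126^136 ≡ 288 (mod 289)
126^272 ≡ 1 (mod 289) ✓
Thus |⟨126⟩| = ord(126) = 272.
[(Z/289Z)^× : ⟨126⟩] = 272/272 = 1.

1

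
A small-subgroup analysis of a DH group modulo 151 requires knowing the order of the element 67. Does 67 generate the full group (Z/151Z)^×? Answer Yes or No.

No

φ(151) = 151 − 1 = 150 = 2 · 3 · 5^2.
67 is a primitive root mod 151 iff 67^(φ(151)/q) ≢ 1 for every prime q | φ(151), i.e. q ∈ {2, 3, 5}.
67^75 ≡ 150 (mod 151)  [q = 2: ≢ 1 ✓]
67^50 ≡ 1 (mod 151)  [q = 3: ≡ 1 ✗]
67^30 ≡ 19 (mod 151)  [q = 5: ≢ 1 ✓]
67^50 ≡ 1 shows ord(67) | 50, strictly less than φ(151); not a primitive root.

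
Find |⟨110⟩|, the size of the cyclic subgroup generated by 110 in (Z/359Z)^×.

179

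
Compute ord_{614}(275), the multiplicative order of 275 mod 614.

51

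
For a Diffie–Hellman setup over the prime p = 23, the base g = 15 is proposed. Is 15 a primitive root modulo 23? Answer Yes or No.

Yes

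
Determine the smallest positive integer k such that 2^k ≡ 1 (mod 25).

By Lagrange's theorem, ord_25(2) divides φ(25) = φ(5^2) = 5·(5−1) = 20 = 2^2 · 5.
Divisors of 20: 1, 2, 4, 5, 10, 20.
Evaluate successive powers at the divisors of 20:
2^1 ≡ 2 (mod 25)
2^2 ≡ 4 (mod 25)
2^4 ≡ 16 (mod 25)
2^5 ≡ 7 (mod 25)
2^10 ≡ 24 (mod 25)
2^20 ≡ 1 (mod 25) ✓
Therefore the multiplicative order of 2 modulo 25 is 20.

20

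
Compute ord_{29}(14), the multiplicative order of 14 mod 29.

By Lagrange's theorem, ord_29(14) divides φ(29) = 29 − 1 = 28 = 2^2 · 7.
Divisors of 28: 1, 2, 4, 7, 14, 28.
Compute 14^d (mod 29) for the divisors d until we hit 1:
14^1 ≡ 14 (mod 29)
14^2 ≡ 22 (mod 29)
14^4 ≡ 20 (mod 29)
14^7 ≡ 12 (mod 29)
14^14 ≡ 28 (mod 29)
14^28 ≡ 1 (mod 29) ✓
Therefore the multiplicative order of 14 modulo 29 is 28.

28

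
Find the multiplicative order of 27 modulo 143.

By Lagrange's theorem, ord_143(27) divides φ(143) = φ(11·13) = (11−1)·(13−1) = 10·12 = 120 = 2^3 · 3 · 5.
Divisors of 120: 1, 2, 3, 4, 5, 6, 8, 10, 12, 15, 20, 24, 30, 40, 60, 120.
Evaluate successive powers at the divisors of 120:
27^1 ≡ 27
27^2 ≡ 14
27^3 ≡ 92
27^4 ≡ 53
27^5 ≡ 1
So ord_143(27) = 5.

5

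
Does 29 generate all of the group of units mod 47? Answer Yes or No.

Yes

φ(47) = 47 − 1 = 46 = 2 · 23.
29 is a primitive root mod 47 iff 29^(φ(47)/q) ≢ 1 for every prime q | φ(47), i.e. q ∈ {2, 23}.
29^23 ≡ 46 (mod 47)  [q = 2: ≢ 1 ✓]
29^2 ≡ 42 (mod 47)  [q = 23: ≢ 1 ✓]
None equal 1, so ord_47(29) = 46: 29 is a primitive root.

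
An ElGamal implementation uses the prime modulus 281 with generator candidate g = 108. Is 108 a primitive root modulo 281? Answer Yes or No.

φ(281) = 281 − 1 = 280 = 2^3 · 5 · 7.
Test 108^(280/q) mod 281 for each prime factor q of 280:
108^140 ≡ 280 (mod 281)  [q = 2: ≢ 1 ✓]
108^56 ≡ 86 (mod 281)  [q = 5: ≢ 1 ✓]
108^40 ≡ 59 (mod 281)  [q = 7: ≢ 1 ✓]
Every test exponent gives a nontrivial residue, hence 108 generates the full group.

Yes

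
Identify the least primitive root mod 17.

φ(17) = 17 − 1 = 16 = 2^4.
g is a primitive root iff g^(16/q) ≢ 1 (mod 17) for each prime q ∈ {2}.
g = 2: 2^8 ≡ 1 — hits 1, so not a primitive root.
g = 3: 3^8 ≡ 16 — none is 1, so 3 is a primitive root.
So 3 is the smallest generator of (Z/17Z)^×.

3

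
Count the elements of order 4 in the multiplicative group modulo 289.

φ(289) = φ(17^2) = 17·(17−1) = 272 = 2^4 · 17.
In a cyclic group of order 272, there are φ(d) elements of order d for each divisor d of 272, and zero for non-divisors.
4 = 2^2 divides 272, and φ(4) = 2.

2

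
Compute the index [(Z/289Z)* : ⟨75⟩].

The order of 75 must divide φ(289) = φ(17^2) = 17·(17−1) = 272 = 2^4 · 17.
Divisors of 272: 1, 2, 4, 8, 16, 17, 34, 68, 136, 272.
Check 75^d mod 289 for each divisor in increasing order:
75^1 ≡ 75 (mod 289)
75^2 ≡ 134 (mod 289)
75^4 ≡ 38 (mod 289)
75^8 ≡ 288 (mod 289)
75^16 ≡ 1 (mod 289) ✓
Thus |⟨75⟩| = ord(75) = 16.
[(Z/289Z)^× : ⟨75⟩] = 272/16 = 17.

17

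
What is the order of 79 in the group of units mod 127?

63

The order of 79 must divide φ(127) = 127 − 1 = 126 = 2 · 3^2 · 7.
Divisors of 126: 1, 2, 3, 6, 7, 9, 14, 18, 21, 42, 63, 126.
Check 79^d mod 127 for each divisor in increasing order:
79^1 ≡ 79 (mod 127)
79^2 ≡ 18 (mod 127)
79^3 ≡ 25 (mod 127)
79^6 ≡ 117 (mod 127)
79^7 ≡ 99 (mod 127)
79^9 ≡ 4 (mod 127)
79^14 ≡ 22 (mod 127)
79^18 ≡ 16 (mod 127)
79^21 ≡ 19 (mod 127)
79^42 ≡ 107 (mod 127)
79^63 ≡ 1 (mod 127) ✓
The smallest such exponent is 63, so the order of 79 is 63.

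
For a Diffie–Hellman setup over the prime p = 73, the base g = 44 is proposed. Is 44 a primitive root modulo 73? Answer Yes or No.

Yes

φ(73) = 73 − 1 = 72 = 2^3 · 3^2.
It suffices to check that the order of 44 is not a proper divisor of 72: compute 44^(72/q) for q ∈ {2, 3}.
44^36 ≡ 72 (mod 73)  [q = 2: ≢ 1 ✓]
44^24 ≡ 64 (mod 73)  [q = 3: ≢ 1 ✓]
All checks pass, so 44 has order 72 and is a primitive root modulo 73.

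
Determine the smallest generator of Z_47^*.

φ(47) = 47 − 1 = 46 = 2 · 23.
g is a primitive root iff g^(46/q) ≢ 1 (mod 47) for each prime q ∈ {2, 23}.
g = 2: 2^23 ≡ 1 — hits 1, so not a primitive root.
g = 3: 3^23 ≡ 1 — hits 1, so not a primitive root.
g = 4: 4^23 ≡ 1 — hits 1, so not a primitive root.
g = 5: 5^23 ≡ 46; 5^2 ≡ 25 — none is 1, so 5 is a primitive root.
The smallest primitive root modulo 47 is 5.

5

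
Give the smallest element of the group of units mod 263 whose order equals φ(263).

φ(263) = 263 − 1 = 262 = 2 · 131.
g is a primitive root iff g^(262/q) ≢ 1 (mod 263) for each prime q ∈ {2, 131}.
g = 2: 2^131 ≡ 1 — hits 1, so not a primitive root.
g = 3: 3^131 ≡ 1 — hits 1, so not a primitive root.
g = 4: 4^131 ≡ 1 — hits 1, so not a primitive root.
g = 5: 5^131 ≡ 262; 5^2 ≡ 25 — none is 1, so 5 is a primitive root.
So 5 is the smallest generator of (Z/263Z)^×.

5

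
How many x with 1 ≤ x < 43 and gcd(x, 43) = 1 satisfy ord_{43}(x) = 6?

φ(43) = 43 − 1 = 42 = 2 · 3 · 7.
In a cyclic group of order 42, there are φ(d) elements of order d for each divisor d of 42, and zero for non-divisors.
6 = 2 · 3 divides 42, and φ(6) = 2.

2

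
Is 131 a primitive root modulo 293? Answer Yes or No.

φ(293) = 293 − 1 = 292 = 2^2 · 73.
131 is a primitive root mod 293 iff 131^(φ(293)/q) ≢ 1 for every prime q | φ(293), i.e. q ∈ {2, 73}.
131^146 ≡ 292 (mod 293)  [q = 2: ≢ 1 ✓]
131^4 ≡ 54 (mod 293)  [q = 73: ≢ 1 ✓]
Every test exponent gives a nontrivial residue, hence 131 generates the full group.

Yes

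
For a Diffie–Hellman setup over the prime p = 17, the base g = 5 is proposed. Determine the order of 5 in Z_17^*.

16

Since 5 ∈ (Z/17Z)^×, its order divides φ(17) = 17 − 1 = 16 = 2^4.
Divisors of 16: 1, 2, 4, 8, 16.
Evaluate successive powers at the divisors of 16:
5^1 ≡ 5 (mod 17)
5^2 ≡ 8 (mod 17)
5^4 ≡ 13 (mod 17)
5^8 ≡ 16 (mod 17)
5^16 ≡ 1 (mod 17) ✓
Hence ord(5) = 16.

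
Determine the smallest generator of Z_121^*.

2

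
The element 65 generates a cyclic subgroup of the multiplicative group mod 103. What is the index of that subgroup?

Since 65 ∈ (Z/103Z)^×, its order divides φ(103) = 103 − 1 = 102 = 2 · 3 · 17.
Divisors of 102: 1, 2, 3, 6, 17, 34, 51, 102.
Evaluate successive powers at the divisors of 102:
65^1 ≡ 65
65^2 ≡ 2
65^3 ≡ 27
65^6 ≡ 8
65^17 ≡ 57
65^34 ≡ 56
65^51 ≡ 102
65^102 ≡ 1
So ord_103(65) = 102, hence |⟨65⟩| = 102.
Index = |(Z/103Z)^×| / |⟨65⟩| = 102 / 102 = 1.

1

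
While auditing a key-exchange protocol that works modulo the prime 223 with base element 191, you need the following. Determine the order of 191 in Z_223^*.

ord(191) | φ(223) = 223 − 1 = 222 = 2 · 3 · 37.
Divisors of 222: 1, 2, 3, 6, 37, 74, 111, 222.
Compute 191^d (mod 223) for the divisors d until we hit 1:
191^1 ≡ 191 (mod 223)
191^2 ≡ 132 (mod 223)
191^3 ≡ 13 (mod 223)
191^6 ≡ 169 (mod 223)
191^37 ≡ 222 (mod 223)
191^74 ≡ 1 (mod 223) ✓
The smallest such exponent is 74, so the order of 191 is 74.

74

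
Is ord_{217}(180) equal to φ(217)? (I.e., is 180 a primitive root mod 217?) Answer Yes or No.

217 = 7 · 31 is a product of two distinct odd primes, so (Z/217Z)^× ≅ (Z/7Z)^× × (Z/31Z)^× is not cyclic.
No primitive root modulo 217 exists; in particular 180 is not one.

No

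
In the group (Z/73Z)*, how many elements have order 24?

φ(73) = 73 − 1 = 72 = 2^3 · 3^2.
(Z/73Z)^× is cyclic (|G| = 72); a cyclic group of order m has exactly φ(d) elements of each order d | m, and none otherwise.
24 = 2^3 · 3 divides 72, and φ(24) = 8.

8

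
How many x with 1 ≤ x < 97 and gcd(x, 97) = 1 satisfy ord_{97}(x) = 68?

φ(97) = 97 − 1 = 96 = 2^5 · 3.
(Z/97Z)^× is cyclic (|G| = 96); a cyclic group of order m has exactly φ(d) elements of each order d | m, and none otherwise.
Since 68 ∤ 96, the count is 0.

0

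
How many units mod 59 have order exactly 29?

φ(59) = 59 − 1 = 58 = 2 · 29.
(Z/59Z)^× is cyclic (|G| = 58); a cyclic group of order m has exactly φ(d) elements of each order d | m, and none otherwise.
29 | 58, and φ(29) = 29 − 1 = 28.

28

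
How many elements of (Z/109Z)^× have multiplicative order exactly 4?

2

φ(109) = 109 − 1 = 108 = 2^2 · 3^3.
Since (Z/109Z)^× is cyclic of order 108, the number of elements of order d is φ(d) when d | 108 and 0 otherwise.
4 = 2^2 divides 108, and φ(4) = 2.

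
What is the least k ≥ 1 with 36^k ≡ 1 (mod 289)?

Since 36 ∈ (Z/289Z)^×, its order divides φ(289) = φ(17^2) = 17·(17−1) = 272 = 2^4 · 17.
Divisors of 272: 1, 2, 4, 8, 16, 17, 34, 68, 136, 272.
Check 36^d mod 289 for each divisor in increasing order:
36^1 ≡ 36 (mod 289)
36^2 ≡ 140 (mod 289)
36^4 ≡ 237 (mod 289)
36^8 ≡ 103 (mod 289)
36^16 ≡ 205 (mod 289)
36^17 ≡ 155 (mod 289)
36^34 ≡ 38 (mod 289)
36^68 ≡ 288 (mod 289)
36^136 ≡ 1 (mod 289) ✓
Hence ord(36) = 136.

136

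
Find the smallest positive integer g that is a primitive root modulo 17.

φ(17) = 17 − 1 = 16 = 2^4.
g is a primitive root iff g^(16/q) ≢ 1 (mod 17) for each prime q ∈ {2}.
g = 2: 2^8 ≡ 1 — hits 1, so not a primitive root.
g = 3: 3^8 ≡ 16 — none is 1, so 3 is a primitive root.
Hence the least primitive root of 17 is 3.

3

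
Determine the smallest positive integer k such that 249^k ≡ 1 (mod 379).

By Lagrange's theorem, ord_379(249) divides φ(379) = 379 − 1 = 378 = 2 · 3^3 · 7.
Divisors of 378: 1, 2, 3, 6, 7, 9, 14, 18, 21, 27, 42, 54, 63, 126, 189, 378.
Test each divisor d:
249^1 ≡ 249 (mod 379)
249^2 ≡ 224 (mod 379)
249^3 ≡ 63 (mod 379)
249^6 ≡ 179 (mod 379)
249^7 ≡ 228 (mod 379)
249^9 ≡ 286 (mod 379)
249^14 ≡ 61 (mod 379)
249^18 ≡ 311 (mod 379)
249^21 ≡ 264 (mod 379)
249^27 ≡ 260 (mod 379)
249^42 ≡ 339 (mod 379)
249^54 ≡ 138 (mod 379)
249^63 ≡ 52 (mod 379)
249^126 ≡ 51 (mod 379)
249^189 ≡ 378 (mod 379)
249^378 ≡ 1 (mod 379) ✓
So ord_379(249) = 378.

378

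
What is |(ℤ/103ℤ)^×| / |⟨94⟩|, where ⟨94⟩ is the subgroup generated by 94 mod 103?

ord(94) | φ(103) = 103 − 1 = 102 = 2 · 3 · 17.
Divisors of 102: 1, 2, 3, 6, 17, 34, 51, 102.
Evaluate successive powers at the divisors of 102:
94^1 ≡ 94 (mod 103)
94^2 ≡ 81 (mod 103)
94^3 ≡ 95 (mod 103)
94^6 ≡ 64 (mod 103)
94^17 ≡ 102 (mod 103)
94^34 ≡ 1 (mod 103) ✓
The order of 94 is 34, so the subgroup it generates has 34 elements.
The index is φ(103) / ord(94) = 102 / 34 = 3.

3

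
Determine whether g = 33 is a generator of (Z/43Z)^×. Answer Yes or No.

φ(43) = 43 − 1 = 42 = 2 · 3 · 7.
An element g generates (Z/43Z)^× iff g^(42/q) ≢ 1 (mod 43) for each prime q ∈ {2, 3, 7}.
33^21 ≡ 42 (mod 43)  [q = 2: ≢ 1 ✓]
33^14 ≡ 36 (mod 43)  [q = 3: ≢ 1 ✓]
33^6 ≡ 35 (mod 43)  [q = 7: ≢ 1 ✓]
All checks pass, so 33 has order 42 and is a primitive root modulo 43.

Yes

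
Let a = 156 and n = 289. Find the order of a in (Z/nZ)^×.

The order of 156 must divide φ(289) = φ(17^2) = 17·(17−1) = 272 = 2^4 · 17.
Divisors of 272: 1, 2, 4, 8, 16, 17, 34, 68, 136, 272.
Evaluate successive powers at the divisors of 272:
156^1 ≡ 156 (mod 289)
156^2 ≡ 60 (mod 289)
156^4 ≡ 132 (mod 289)
156^8 ≡ 84 (mod 289)
156^16 ≡ 120 (mod 289)
156^17 ≡ 224 (mod 289)
156^34 ≡ 179 (mod 289)
156^68 ≡ 251 (mod 289)
156^136 ≡ 288 (mod 289)
156^272 ≡ 1 (mod 289) ✓
So ord_289(156) = 272.

272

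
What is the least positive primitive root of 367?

φ(367) = 367 − 1 = 366 = 2 · 3 · 61.
Test candidates g = 2, 3, … against the prime factors q ∈ {2, 3, 61} of φ(367): g is a generator iff g^(366/q) ≢ 1 for every such q.
g = 2: 2^183 ≡ 1 — hits 1, so not a primitive root.
g = 3: 3^183 ≡ 366; 3^122 ≡ 1 — hits 1, so not a primitive root.
g = 4: 4^183 ≡ 1 — hits 1, so not a primitive root.
g = 5: 5^183 ≡ 366; 5^122 ≡ 1 — hits 1, so not a primitive root.
g = 6: 6^183 ≡ 366; 6^122 ≡ 283; 6^6 ≡ 47 — none is 1, so 6 is a primitive root.
The smallest primitive root modulo 367 is 6.

6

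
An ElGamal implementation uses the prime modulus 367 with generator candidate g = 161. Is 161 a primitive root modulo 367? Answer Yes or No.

No

φ(367) = 367 − 1 = 366 = 2 · 3 · 61.
Test 161^(366/q) mod 367 for each prime factor q of 366:
161^183 ≡ 1 (mod 367)  [q = 2: ≡ 1 ✗]
161^122 ≡ 83 (mod 367)  [q = 3: ≢ 1 ✓]
161^6 ≡ 329 (mod 367)  [q = 61: ≢ 1 ✓]
Since 161^183 ≡ 1, the order of 161 divides 183 < 366, so 161 is not a primitive root.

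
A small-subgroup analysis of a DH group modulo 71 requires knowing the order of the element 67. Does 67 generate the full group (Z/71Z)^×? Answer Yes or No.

Yes

φ(71) = 71 − 1 = 70 = 2 · 5 · 7.
It suffices to check that the order of 67 is not a proper divisor of 70: compute 67^(70/q) for q ∈ {2, 5, 7}.
67^35 ≡ 70 (mod 71)  [q = 2: ≢ 1 ✓]
67^14 ≡ 5 (mod 71)  [q = 5: ≢ 1 ✓]
67^10 ≡ 48 (mod 71)  [q = 7: ≢ 1 ✓]
All checks pass, so 67 has order 70 and is a primitive root modulo 71.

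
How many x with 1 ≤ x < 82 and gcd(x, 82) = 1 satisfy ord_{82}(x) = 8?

φ(82) = φ(2)·φ(41) = 1·40 = 40 = 2^3 · 5.
Since (Z/82Z)^× is cyclic of order 40, the number of elements of order d is φ(d) when d | 40 and 0 otherwise.
8 = 2^3 divides 40, and φ(8) = 4.

4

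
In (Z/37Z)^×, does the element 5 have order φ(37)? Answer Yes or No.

Yes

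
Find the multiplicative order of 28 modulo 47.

By Lagrange's theorem, ord_47(28) divides φ(47) = 47 − 1 = 46 = 2 · 23.
Divisors of 46: 1, 2, 23, 46.
Evaluate successive powers at the divisors of 46:
28^1 ≡ 28 (mod 47)
28^2 ≡ 32 (mod 47)
28^23 ≡ 1 (mod 47) ✓
Therefore the multiplicative order of 28 modulo 47 is 23.

23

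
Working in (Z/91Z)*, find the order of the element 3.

6

ord(3) | φ(91) = φ(7·13) = (7−1)·(13−1) = 6·12 = 72 = 2^3 · 3^2.
Divisors of 72: 1, 2, 3, 4, 6, 8, 9, 12, 18, 24, 36, 72.
Test each divisor d:
3^1 ≡ 3 (mod 91)
3^2 ≡ 9 (mod 91)
3^3 ≡ 27 (mod 91)
3^4 ≡ 81 (mod 91)
3^6 ≡ 1 (mod 91) ✓
Hence ord(3) = 6.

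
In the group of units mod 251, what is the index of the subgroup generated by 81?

2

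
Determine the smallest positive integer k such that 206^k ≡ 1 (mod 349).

174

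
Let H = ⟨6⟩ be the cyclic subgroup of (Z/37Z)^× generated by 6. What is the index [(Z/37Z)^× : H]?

By Lagrange's theorem, ord_37(6) divides φ(37) = 37 − 1 = 36 = 2^2 · 3^2.
Divisors of 36: 1, 2, 3, 4, 6, 9, 12, 18, 36.
Test each divisor d:
6^1 ≡ 6 (mod 37)
6^2 ≡ 36 (mod 37)
6^3 ≡ 31 (mod 37)
6^4 ≡ 1 (mod 37) ✓
So ord_37(6) = 4, hence |⟨6⟩| = 4.
The index is φ(37) / ord(6) = 36 / 4 = 9.

9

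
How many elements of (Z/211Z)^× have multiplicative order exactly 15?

8

φ(211) = 211 − 1 = 210 = 2 · 3 · 5 · 7.
Since (Z/211Z)^× is cyclic of order 210, the number of elements of order d is φ(d) when d | 210 and 0 otherwise.
15 = 3 · 5 divides 210, and φ(15) = 8.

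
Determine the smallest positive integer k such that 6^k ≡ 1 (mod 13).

ord(6) | φ(13) = 13 − 1 = 12 = 2^2 · 3.
Divisors of 12: 1, 2, 3, 4, 6, 12.
Compute 6^d (mod 13) for the divisors d until we hit 1:
6^1 ≡ 6 (mod 13)
6^2 ≡ 10 (mod 13)
6^3 ≡ 8 (mod 13)
6^4 ≡ 9 (mod 13)
6^6 ≡ 12 (mod 13)
6^12 ≡ 1 (mod 13) ✓
The smallest such exponent is 12, so the order of 6 is 12.

12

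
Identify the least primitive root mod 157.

φ(157) = 157 − 1 = 156 = 2^2 · 3 · 13.
g is a primitive root iff g^(156/q) ≢ 1 (mod 157) for each prime q ∈ {2, 3, 13}.
g = 2: 2^78 ≡ 156; 2^52 ≡ 1 — hits 1, so not a primitive root.
g = 3: 3^78 ≡ 1 — hits 1, so not a primitive root.
g = 4: 4^78 ≡ 1 — hits 1, so not a primitive root.
g = 5: 5^78 ≡ 156; 5^52 ≡ 12; 5^12 ≡ 130 — none is 1, so 5 is a primitive root.
So 5 is the smallest generator of (Z/157Z)^×.

5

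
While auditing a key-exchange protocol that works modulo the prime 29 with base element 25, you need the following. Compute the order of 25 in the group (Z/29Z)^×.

7

By Lagrange's theorem, ord_29(25) divides φ(29) = 29 − 1 = 28 = 2^2 · 7.
Divisors of 28: 1, 2, 4, 7, 14, 28.
Evaluate successive powers at the divisors of 28:
25^1 ≡ 25
25^2 ≡ 16
25^4 ≡ 24
25^7 ≡ 1
Therefore the multiplicative order of 25 modulo 29 is 7.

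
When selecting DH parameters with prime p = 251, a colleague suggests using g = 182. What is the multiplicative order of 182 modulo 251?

50

By Lagrange's theorem, ord_251(182) divides φ(251) = 251 − 1 = 250 = 2 · 5^3.
Divisors of 250: 1, 2, 5, 10, 25, 50, 125, 250.
Compute 182^d (mod 251) for the divisors d until we hit 1:
182^1 ≡ 182 (mod 251)
182^2 ≡ 243 (mod 251)
182^5 ≡ 102 (mod 251)
182^10 ≡ 113 (mod 251)
182^25 ≡ 250 (mod 251)
182^50 ≡ 1 (mod 251) ✓
The smallest such exponent is 50, so the order of 182 is 50.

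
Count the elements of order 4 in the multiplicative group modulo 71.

φ(71) = 71 − 1 = 70 = 2 · 5 · 7.
Since (Z/71Z)^× is cyclic of order 70, the number of elements of order d is φ(d) when d | 70 and 0 otherwise.
4 does not divide 70, so no element of (Z/71Z)^× has order 4.

0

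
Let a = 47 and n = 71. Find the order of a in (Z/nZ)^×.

70

By Lagrange's theorem, ord_71(47) divides φ(71) = 71 − 1 = 70 = 2 · 5 · 7.
Divisors of 70: 1, 2, 5, 7, 10, 14, 35, 70.
Test each divisor d:
47^1 ≡ 47 (mod 71)
47^2 ≡ 8 (mod 71)
47^5 ≡ 26 (mod 71)
47^7 ≡ 66 (mod 71)
47^10 ≡ 37 (mod 71)
47^14 ≡ 25 (mod 71)
47^35 ≡ 70 (mod 71)
47^70 ≡ 1 (mod 71) ✓
So ord_71(47) = 70.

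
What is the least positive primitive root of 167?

5

φ(167) = 167 − 1 = 166 = 2 · 83.
g is a primitive root iff g^(166/q) ≢ 1 (mod 167) for each prime q ∈ {2, 83}.
g = 2: 2^83 ≡ 1 — hits 1, so not a primitive root.
g = 3: 3^83 ≡ 1 — hits 1, so not a primitive root.
g = 4: 4^83 ≡ 1 — hits 1, so not a primitive root.
g = 5: 5^83 ≡ 166; 5^2 ≡ 25 — none is 1, so 5 is a primitive root.
Hence the least primitive root of 167 is 5.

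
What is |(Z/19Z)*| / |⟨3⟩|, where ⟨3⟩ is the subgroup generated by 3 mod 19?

1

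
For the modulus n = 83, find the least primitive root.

2

φ(83) = 83 − 1 = 82 = 2 · 41.
g is a primitive root iff g^(82/q) ≢ 1 (mod 83) for each prime q ∈ {2, 41}.
g = 2: 2^41 ≡ 82; 2^2 ≡ 4 — none is 1, so 2 is a primitive root.
So 2 is the smallest generator of (Z/83Z)^×.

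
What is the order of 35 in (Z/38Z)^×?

9

ord(35) | φ(38) = φ(2)·φ(19) = 1·18 = 18 = 2 · 3^2.
Divisors of 18: 1, 2, 3, 6, 9, 18.
Compute 35^d (mod 38) for the divisors d until we hit 1:
35^1 ≡ 35 (mod 38)
35^2 ≡ 9 (mod 38)
35^3 ≡ 11 (mod 38)
35^6 ≡ 7 (mod 38)
35^9 ≡ 1 (mod 38) ✓
Hence ord(35) = 9.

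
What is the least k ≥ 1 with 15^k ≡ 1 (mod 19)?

18

ord(15) | φ(19) = 19 − 1 = 18 = 2 · 3^2.
Divisors of 18: 1, 2, 3, 6, 9, 18.
Evaluate successive powers at the divisors of 18:
15^1 ≡ 15 (mod 19)
15^2 ≡ 16 (mod 19)
15^3 ≡ 12 (mod 19)
15^6 ≡ 11 (mod 19)
15^9 ≡ 18 (mod 19)
15^18 ≡ 1 (mod 19) ✓
Therefore the multiplicative order of 15 modulo 19 is 18.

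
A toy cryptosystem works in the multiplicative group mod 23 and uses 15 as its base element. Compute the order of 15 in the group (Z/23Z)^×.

The order of 15 must divide φ(23) = 23 − 1 = 22 = 2 · 11.
Divisors of 22: 1, 2, 11, 22.
Test each divisor d:
15^1 ≡ 15 (mod 23)
15^2 ≡ 18 (mod 23)
15^11 ≡ 22 (mod 23)
15^22 ≡ 1 (mod 23) ✓
Therefore the multiplicative order of 15 modulo 23 is 22.

22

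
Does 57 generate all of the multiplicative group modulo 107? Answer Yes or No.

No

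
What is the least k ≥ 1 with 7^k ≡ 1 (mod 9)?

3

ord(7) | φ(9) = φ(3^2) = 3·(3−1) = 6 = 2 · 3.
Divisors of 6: 1, 2, 3, 6.
Test each divisor d:
7^1 ≡ 7 (mod 9)
7^2 ≡ 4 (mod 9)
7^3 ≡ 1 (mod 9) ✓
The smallest such exponent is 3, so the order of 7 is 3.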